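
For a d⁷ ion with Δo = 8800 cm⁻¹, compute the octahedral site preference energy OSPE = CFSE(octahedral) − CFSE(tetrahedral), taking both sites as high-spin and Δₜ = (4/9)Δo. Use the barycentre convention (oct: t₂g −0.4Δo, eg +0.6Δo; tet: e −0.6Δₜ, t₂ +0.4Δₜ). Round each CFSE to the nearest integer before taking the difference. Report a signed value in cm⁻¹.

In an octahedral site d⁷ (HS) is t₂g⁵ eg², giving CFSE(oct) = -0.8Δo = -7040 cm⁻¹.
Tetrahedral e⁴ t₂³ gives -1.2Δₜ = -1.2 × (4/9) × 8800 = -4693 cm⁻¹.
OSPE = CFSE(oct) − CFSE(tet) = -7040 − (-4693) = -2347 cm⁻¹.

-2347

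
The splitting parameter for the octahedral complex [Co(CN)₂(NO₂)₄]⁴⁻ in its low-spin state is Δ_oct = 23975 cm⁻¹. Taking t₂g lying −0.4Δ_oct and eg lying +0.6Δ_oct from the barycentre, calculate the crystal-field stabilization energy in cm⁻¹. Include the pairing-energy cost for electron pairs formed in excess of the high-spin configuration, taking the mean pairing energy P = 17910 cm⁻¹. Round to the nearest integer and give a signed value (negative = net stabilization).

Ligand charges: 2×(-1) from CN⁻ and 4×(-1) from NO₂⁻ sum to -6; with overall charge -4, Co is +2.
Co²⁺: group 9, so d-count = 9 − 2 = 7.
Configuration: t₂g⁶ eg¹.
Orbital CFSE = 6(-0.4) + 1(0.6) = -1.8Δ_oct = -1.8 × 23975 = -43155 cm⁻¹.
Relative to high-spin t₂g⁵ eg² (2 paired), the low-spin configuration has 1 additional pair, contributing +1 × 17910 = +17910 cm⁻¹.
Overall CFSE = -43155 + 17910 = -25245 cm⁻¹.

-25245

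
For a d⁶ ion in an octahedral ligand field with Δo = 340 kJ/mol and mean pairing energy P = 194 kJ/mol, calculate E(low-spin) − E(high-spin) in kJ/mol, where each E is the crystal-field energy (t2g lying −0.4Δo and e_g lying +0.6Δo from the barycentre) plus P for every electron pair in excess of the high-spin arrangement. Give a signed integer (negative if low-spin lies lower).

In the high-spin limit (t2g^4 e_g^2) the orbital term is -0.4Δo = -136 kJ/mol, with no excess pairing.
Low-spin: t2g^6 e_g^0, orbital CFSE = -2.4Δo = -816 kJ/mol; plus 2 excess pairs × P = +388 kJ/mol; total -428 kJ/mol.
Thus E(LS) − E(HS) = -292 kJ/mol.

-292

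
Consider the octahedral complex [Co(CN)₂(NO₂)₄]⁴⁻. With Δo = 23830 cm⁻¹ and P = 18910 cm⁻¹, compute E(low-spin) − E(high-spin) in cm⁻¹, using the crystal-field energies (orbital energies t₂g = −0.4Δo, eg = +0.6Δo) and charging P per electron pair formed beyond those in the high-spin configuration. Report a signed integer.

-4920

Ligand charges: 2×(-1) from CN⁻ and 4×(-1) from NO₂⁻ sum to -6; with overall charge -4, Co is +2.
Co²⁺: group 9, so d-count = 9 − 2 = 7.
High-spin d⁷ fills as t₂g⁵ eg² with CFSE 5(−0.4) + 2(+0.6) = -0.8Δo = -19064 cm⁻¹.
For low-spin the configuration is t₂g⁶ eg¹: orbital energy -1.8 × 23830 = -42894 cm⁻¹, and 1 additional pair relative to high-spin adds 18910 cm⁻¹, giving -23984 cm⁻¹.
E(LS) − E(HS) = -23984 − (-19064) = -4920 cm⁻¹.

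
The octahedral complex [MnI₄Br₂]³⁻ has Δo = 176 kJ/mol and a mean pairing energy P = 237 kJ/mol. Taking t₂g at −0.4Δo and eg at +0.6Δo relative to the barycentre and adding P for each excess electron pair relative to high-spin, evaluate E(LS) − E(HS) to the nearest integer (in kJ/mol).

61

Ligand charges: 4×(-1) from I⁻ and 2×(-1) from Br⁻ sum to -6; with overall charge -3, Mn is +3.
Group 7 minus oxidation state +3 gives a d⁴ configuration for Mn³⁺.
In the high-spin limit (t₂g³ eg¹) the orbital term is -0.6Δo = -106 kJ/mol, with no excess pairing.
Low-spin t₂g⁴ eg⁰ gives -1.6Δo = -282 kJ/mol, but forming 1 extra pair costs 1P = 237 kJ/mol, so E(LS) = -282 + 237 = -45 kJ/mol.
E(LS) − E(HS) = -45 − (-106) = 61 kJ/mol.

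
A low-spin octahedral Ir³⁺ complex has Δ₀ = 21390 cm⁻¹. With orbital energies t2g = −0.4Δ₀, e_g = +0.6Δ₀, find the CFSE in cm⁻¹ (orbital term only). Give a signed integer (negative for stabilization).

Group 9 minus oxidation state +3 gives a d⁶ configuration for Ir³⁺.
Electron filling gives t2g^6 e_g^0.
CFSE(orbital) = 6×(-0.4Δ₀) + 0×(0.6Δ₀) = -2.4Δ₀; with Δ₀ = 21390 cm⁻¹ that is -51336 cm⁻¹.

-51336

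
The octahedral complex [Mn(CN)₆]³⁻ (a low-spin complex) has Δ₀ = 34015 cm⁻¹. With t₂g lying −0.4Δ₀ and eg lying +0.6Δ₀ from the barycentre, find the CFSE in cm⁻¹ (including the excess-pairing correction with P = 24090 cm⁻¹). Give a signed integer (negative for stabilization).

-30334

Each CN⁻ contributes -1; 6 × (-1) = -6. With overall charge -3, Mn is in the +3 oxidation state.
Mn is in group 7, so Mn³⁺ is d⁴ (7 − 3 = 4).
The d⁴ electrons fill as t₂g⁴ eg⁰.
The orbital stabilization is -1.6Δ₀ = -1.6 × 34015 = -54424 cm⁻¹.
Relative to high-spin t₂g³ eg¹ (0 paired), the low-spin configuration has 1 additional pair, contributing +1 × 24090 = +24090 cm⁻¹.
Combining: -54424 + 24090 = -30334 cm⁻¹.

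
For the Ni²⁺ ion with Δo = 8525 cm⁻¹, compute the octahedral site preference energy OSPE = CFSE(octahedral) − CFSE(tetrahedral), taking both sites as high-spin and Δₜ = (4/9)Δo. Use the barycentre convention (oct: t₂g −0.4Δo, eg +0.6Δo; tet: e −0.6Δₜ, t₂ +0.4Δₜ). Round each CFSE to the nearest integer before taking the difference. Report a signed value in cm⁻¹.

-7199

Ni²⁺: group 10, so d-count = 10 − 2 = 8.
Octahedral high-spin t₂g⁶ eg²: CFSE = -1.2 × 8525 = -10230 cm⁻¹.
In a tetrahedral site the filling is e⁴ t₂⁴: CFSE(tet) = -0.8Δₜ = -0.8 × (4/9)(8525) = -3031 cm⁻¹.
Subtracting, OSPE = -10230 − (-3031) = -7199 cm⁻¹.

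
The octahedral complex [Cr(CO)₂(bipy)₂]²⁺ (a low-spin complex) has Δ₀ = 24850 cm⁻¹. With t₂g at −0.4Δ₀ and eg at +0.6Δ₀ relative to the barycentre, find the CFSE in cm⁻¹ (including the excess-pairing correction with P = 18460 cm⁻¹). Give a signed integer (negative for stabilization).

Ligand charges: 2×(+0) from CO and 2×(+0) from bipy sum to +0; with overall charge +2, Cr is +2.
Group 6 minus oxidation state +2 gives a d⁴ configuration for Cr²⁺.
Electron filling gives t₂g⁴ eg⁰.
CFSE(orbital) = 4×(-0.4Δ₀) + 0×(0.6Δ₀) = -1.6Δ₀; with Δ₀ = 24850 cm⁻¹ that is -39760 cm⁻¹.
Pairing penalty: 1 pair vs 0 in the high-spin reference → 1 extra × P = 18460 cm⁻¹.
Net CFSE = -39760 + 18460 = -21300 cm⁻¹.

-21300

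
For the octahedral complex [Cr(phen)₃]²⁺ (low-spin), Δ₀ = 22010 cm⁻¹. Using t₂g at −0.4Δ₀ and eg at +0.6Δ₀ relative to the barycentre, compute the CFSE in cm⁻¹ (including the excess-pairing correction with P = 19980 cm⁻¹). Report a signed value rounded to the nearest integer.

phen is neutral, so the +2 overall charge sits on Cr: oxidation state +2.
Cr sits in group 6; removing 2 electrons leaves Cr²⁺ with 6 − 2 = 4 d electrons.
Configuration: t₂g⁴ eg⁰.
Orbital CFSE = 4(-0.4) + 0(0.6) = -1.6Δ₀ = -1.6 × 22010 = -35216 cm⁻¹.
High-spin d⁴ would be t₂g³ eg¹ with 0 pairs; low-spin has 1, so 1 excess pair costs +1P = +19980 cm⁻¹.
Combining: -35216 + 19980 = -15236 cm⁻¹.

-15236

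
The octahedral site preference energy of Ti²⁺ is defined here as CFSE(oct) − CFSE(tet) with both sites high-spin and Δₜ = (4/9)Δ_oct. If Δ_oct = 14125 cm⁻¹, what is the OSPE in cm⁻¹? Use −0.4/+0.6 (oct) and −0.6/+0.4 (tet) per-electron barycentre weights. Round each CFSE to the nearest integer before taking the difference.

-3767

Ti sits in group 4; removing 2 electrons leaves Ti²⁺ with 4 − 2 = 2 d electrons.
Octahedral (high-spin): t₂g² eg⁰, CFSE = 2(−0.4) + 0(+0.6) = -0.8Δ_oct = -0.8 × 14125 = -11300 cm⁻¹.
Tetrahedral: e² t₂⁰, CFSE = 2(−0.6) + 0(+0.4) = -1.2Δₜ = -1.2 × (4/9) × 14125 = -7533 cm⁻¹.
Subtracting, OSPE = -11300 − (-7533) = -3767 cm⁻¹.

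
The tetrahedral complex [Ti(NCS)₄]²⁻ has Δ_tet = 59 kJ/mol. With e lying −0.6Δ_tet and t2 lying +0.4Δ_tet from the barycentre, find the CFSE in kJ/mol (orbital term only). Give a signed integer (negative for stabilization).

Each NCS⁻ contributes -1; 4 × (-1) = -4. With overall charge -2, Ti is in the +2 oxidation state.
Ti²⁺: group 4, so d-count = 4 − 2 = 2.
Tetrahedral splitting is small, so the complex is high-spin.
The d² electrons fill as e^2 t2^0.
Orbital CFSE = 2(-0.6) + 0(0.4) = -1.2Δ_tet = -1.2 × 59 = -71 kJ/mol.

-71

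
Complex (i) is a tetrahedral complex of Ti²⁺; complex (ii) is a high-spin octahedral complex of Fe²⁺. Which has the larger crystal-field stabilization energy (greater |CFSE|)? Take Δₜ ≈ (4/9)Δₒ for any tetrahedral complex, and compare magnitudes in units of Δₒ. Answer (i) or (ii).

(i): Ti²⁺: group 4, so d-count = 4 − 2 = 2; Tetrahedral fields are weak (Δₜ ≈ 4/9 Δₒ), so electrons fill high-spin; e² t₂⁰, CFSE = -1.2Δₜ ≈ -0.53Δₒ.
(ii): Fe is in group 8, so Fe²⁺ is d⁶ (8 − 2 = 6); t2g^4 e_g^2, CFSE = -0.4Δₒ.
So (i) has the larger |CFSE|.

(i)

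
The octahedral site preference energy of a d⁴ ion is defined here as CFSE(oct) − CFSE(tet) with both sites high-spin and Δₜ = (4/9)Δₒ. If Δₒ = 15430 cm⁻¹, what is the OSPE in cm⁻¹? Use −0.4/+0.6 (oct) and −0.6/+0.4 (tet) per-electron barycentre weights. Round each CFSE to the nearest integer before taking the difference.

-6515

In an octahedral site d⁴ (HS) is t2g^3 e_g^1, giving CFSE(oct) = -0.6Δₒ = -9258 cm⁻¹.
In a tetrahedral site the filling is e^2 t2^2: CFSE(tet) = -0.4Δₜ = -0.4 × (4/9)(15430) = -2743 cm⁻¹.
Subtracting, OSPE = -9258 − (-2743) = -6515 cm⁻¹.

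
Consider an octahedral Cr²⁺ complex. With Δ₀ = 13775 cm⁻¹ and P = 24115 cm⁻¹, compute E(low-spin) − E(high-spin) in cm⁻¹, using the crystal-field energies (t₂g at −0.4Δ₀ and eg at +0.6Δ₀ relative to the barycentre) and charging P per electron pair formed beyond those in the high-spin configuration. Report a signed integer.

Cr²⁺: group 6, so d-count = 6 − 2 = 4.
High-spin: t₂g³ eg¹, CFSE = -0.6Δ₀ = -8265 cm⁻¹.
Low-spin: t₂g⁴ eg⁰, orbital CFSE = -1.6Δ₀ = -22040 cm⁻¹; plus 1 excess pair × P = +24115 cm⁻¹; total 2075 cm⁻¹.
E(LS) − E(HS) = 2075 − (-8265) = 10340 cm⁻¹.

10340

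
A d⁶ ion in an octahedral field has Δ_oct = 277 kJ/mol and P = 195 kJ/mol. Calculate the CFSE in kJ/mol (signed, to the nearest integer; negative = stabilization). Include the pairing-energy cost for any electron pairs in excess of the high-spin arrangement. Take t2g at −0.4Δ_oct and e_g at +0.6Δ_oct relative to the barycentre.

Here Δ_oct > P (277 > 195), so the low-spin state is favoured.
Configuration: t2g^6 e_g^0.
Orbital CFSE = -2.4Δ_oct = -2.4 × 277 = -665 kJ/mol.
Excess pairs vs high-spin: 3 − 1 = 2; pairing cost = +390 kJ/mol.
Net CFSE = -665 + 390 = -275 kJ/mol.

-275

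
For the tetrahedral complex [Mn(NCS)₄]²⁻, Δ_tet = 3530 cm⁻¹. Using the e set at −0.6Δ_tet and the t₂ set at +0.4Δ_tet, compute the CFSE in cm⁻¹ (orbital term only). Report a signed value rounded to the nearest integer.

0

Each NCS⁻ contributes -1; 4 × (-1) = -4. With overall charge -2, Mn is in the +2 oxidation state.
Group 7 minus oxidation state +2 gives a d⁵ configuration for Mn²⁺.
Tetrahedral splitting is small, so the complex is high-spin.
Electron filling gives e² t₂³.
CFSE(orbital) = 2×(-0.6Δ_tet) + 3×(0.4Δ_tet) = 0.0Δ_tet; with Δ_tet = 3530 cm⁻¹ that is 0 cm⁻¹.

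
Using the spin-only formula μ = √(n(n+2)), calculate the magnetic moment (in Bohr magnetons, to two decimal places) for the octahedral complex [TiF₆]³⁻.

1.73 Bohr magnetons

Each F⁻ contributes -1; 6 × (-1) = -6. With overall charge -3, Ti is in the +3 oxidation state.
Ti sits in group 4; removing 3 electrons leaves Ti³⁺ with 4 − 3 = 1 d electrons.
For octahedral d¹ the high- and low-spin configurations coincide.
Configuration: t₂g¹ eg⁰ → 1 unpaired electron.
μ(spin-only) = √[1(1+2)] = √3 ≈ 1.73 Bohr magnetons.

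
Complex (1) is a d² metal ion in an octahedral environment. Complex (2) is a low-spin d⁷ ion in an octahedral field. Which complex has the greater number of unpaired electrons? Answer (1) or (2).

(1): t2g^2 e_g^0 → 2 unpaired.
(2): t₂g⁶ eg¹ → 1 unpaired.
So (1) has more unpaired electrons.

(1)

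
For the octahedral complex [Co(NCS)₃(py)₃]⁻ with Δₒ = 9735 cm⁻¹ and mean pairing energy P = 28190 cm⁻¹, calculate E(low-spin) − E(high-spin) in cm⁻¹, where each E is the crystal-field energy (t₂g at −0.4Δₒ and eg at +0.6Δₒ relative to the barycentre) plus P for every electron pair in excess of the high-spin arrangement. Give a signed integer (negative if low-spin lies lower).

18455

Ligand charges: 3×(-1) from NCS⁻ and 3×(+0) from py sum to -3; with overall charge -1, Co is +2.
Co sits in group 9; removing 2 electrons leaves Co²⁺ with 9 − 2 = 7 d electrons.
In the high-spin limit (t₂g⁵ eg²) the orbital term is -0.8Δₒ = -7788 cm⁻¹, with no excess pairing.
Low-spin: t₂g⁶ eg¹, orbital CFSE = -1.8Δₒ = -17523 cm⁻¹; plus 1 excess pair × P = +28190 cm⁻¹; total 10667 cm⁻¹.
E(LS) − E(HS) = 10667 − (-7788) = 18455 cm⁻¹.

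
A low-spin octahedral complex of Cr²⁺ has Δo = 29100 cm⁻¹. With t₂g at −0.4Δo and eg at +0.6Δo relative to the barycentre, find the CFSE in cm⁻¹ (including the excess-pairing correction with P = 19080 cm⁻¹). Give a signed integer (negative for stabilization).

-27480

Cr is in group 6, so Cr²⁺ is d⁴ (6 − 2 = 4).
The d⁴ electrons fill as t₂g⁴ eg⁰.
The orbital stabilization is -1.6Δo = -1.6 × 29100 = -46560 cm⁻¹.
Pairing penalty: 1 pair vs 0 in the high-spin reference → 1 extra × P = 19080 cm⁻¹.
Overall CFSE = -46560 + 19080 = -27480 cm⁻¹.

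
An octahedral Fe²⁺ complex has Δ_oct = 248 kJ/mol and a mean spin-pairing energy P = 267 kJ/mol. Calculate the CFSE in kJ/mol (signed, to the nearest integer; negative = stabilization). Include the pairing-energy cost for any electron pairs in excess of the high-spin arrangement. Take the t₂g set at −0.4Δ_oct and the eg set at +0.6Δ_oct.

Fe²⁺: group 8, so d-count = 8 − 2 = 6.
Δ_oct < P, so pairing is avoided: the ground state is high-spin.
Configuration: t₂g⁴ eg².
Orbital CFSE = -0.4Δ_oct = -0.4 × 248 = -99 kJ/mol.
High-spin has no excess pairs, so no pairing correction applies.

-99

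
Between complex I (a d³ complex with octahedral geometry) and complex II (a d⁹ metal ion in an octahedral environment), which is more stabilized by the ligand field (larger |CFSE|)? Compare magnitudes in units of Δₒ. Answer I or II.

I

I: For octahedral d³ the high- and low-spin configurations coincide; t₂g³ eg⁰, CFSE = -1.2Δₒ.
II: For octahedral d⁹ the high- and low-spin configurations coincide; t2g^6 e_g^3, CFSE = -0.6Δₒ.
So I has the larger |CFSE|.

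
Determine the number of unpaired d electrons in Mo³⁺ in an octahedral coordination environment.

Mo³⁺: group 6, so d-count = 6 − 3 = 3.
Configuration: t2g^3 e_g^0, giving 3 unpaired electrons.

3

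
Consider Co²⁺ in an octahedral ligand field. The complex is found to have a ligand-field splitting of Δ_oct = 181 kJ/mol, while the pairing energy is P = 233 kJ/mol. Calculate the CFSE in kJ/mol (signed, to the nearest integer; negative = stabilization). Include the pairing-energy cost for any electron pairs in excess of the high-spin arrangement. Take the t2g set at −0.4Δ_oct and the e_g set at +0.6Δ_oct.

-145

Co is in group 9, so Co²⁺ is d⁷ (9 − 2 = 7).
Since Δ_oct = 181 kJ/mol < P = 233 kJ/mol, the complex adopts the high-spin configuration.
That gives t2g^5 e_g^2.
Orbital CFSE = -0.8Δ_oct = -0.8 × 181 = -145 kJ/mol.
High-spin has no excess pairs, so no pairing correction applies.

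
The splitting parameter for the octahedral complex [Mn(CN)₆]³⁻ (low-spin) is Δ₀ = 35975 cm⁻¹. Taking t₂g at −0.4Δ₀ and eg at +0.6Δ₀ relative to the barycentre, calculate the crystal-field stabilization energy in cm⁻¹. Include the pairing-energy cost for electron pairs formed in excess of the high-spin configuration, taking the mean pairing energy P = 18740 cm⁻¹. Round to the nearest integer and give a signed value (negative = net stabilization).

-38820

Each CN⁻ contributes -1; 6 × (-1) = -6. With overall charge -3, Mn is in the +3 oxidation state.
Mn is in group 7, so Mn³⁺ is d⁴ (7 − 3 = 4).
Configuration: t₂g⁴ eg⁰.
CFSE(orbital) = 4×(-0.4Δ₀) + 0×(0.6Δ₀) = -1.6Δ₀; with Δ₀ = 35975 cm⁻¹ that is -57560 cm⁻¹.
High-spin d⁴ would be t₂g³ eg¹ with 0 pairs; low-spin has 1, so 1 excess pair costs +1P = +18740 cm⁻¹.
Overall CFSE = -57560 + 18740 = -38820 cm⁻¹.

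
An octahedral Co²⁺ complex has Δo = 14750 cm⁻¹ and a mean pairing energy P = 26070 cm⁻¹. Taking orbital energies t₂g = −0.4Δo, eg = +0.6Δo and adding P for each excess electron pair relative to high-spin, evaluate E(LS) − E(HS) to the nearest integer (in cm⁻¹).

Co sits in group 9; removing 2 electrons leaves Co²⁺ with 9 − 2 = 7 d electrons.
High-spin: t₂g⁵ eg², CFSE = -0.8Δo = -11800 cm⁻¹.
Low-spin t₂g⁶ eg¹ gives -1.8Δo = -26550 cm⁻¹, but forming 1 extra pair costs 1P = 26070 cm⁻¹, so E(LS) = -26550 + 26070 = -480 cm⁻¹.
Thus E(LS) − E(HS) = 11320 cm⁻¹.

11320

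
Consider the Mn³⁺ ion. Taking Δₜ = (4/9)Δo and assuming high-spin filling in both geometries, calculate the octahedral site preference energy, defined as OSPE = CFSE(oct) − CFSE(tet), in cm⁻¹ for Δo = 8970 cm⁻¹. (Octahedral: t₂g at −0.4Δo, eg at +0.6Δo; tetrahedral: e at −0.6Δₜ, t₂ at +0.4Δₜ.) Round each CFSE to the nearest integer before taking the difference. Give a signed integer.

-3787

Mn³⁺: group 7, so d-count = 7 − 3 = 4.
Octahedral (high-spin): t₂g³ eg¹, CFSE = 3(−0.4) + 1(+0.6) = -0.6Δo = -0.6 × 8970 = -5382 cm⁻¹.
In a tetrahedral site the filling is e² t₂²: CFSE(tet) = -0.4Δₜ = -0.4 × (4/9)(8970) = -1595 cm⁻¹.
Subtracting, OSPE = -5382 − (-1595) = -3787 cm⁻¹.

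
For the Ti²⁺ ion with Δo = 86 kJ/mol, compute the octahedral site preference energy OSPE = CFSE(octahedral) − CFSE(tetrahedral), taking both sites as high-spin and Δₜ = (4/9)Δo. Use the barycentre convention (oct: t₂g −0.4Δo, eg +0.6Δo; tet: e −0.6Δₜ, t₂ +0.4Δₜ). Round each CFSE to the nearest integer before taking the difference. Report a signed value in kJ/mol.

-23

Group 4 minus oxidation state +2 gives a d² configuration for Ti²⁺.
Octahedral high-spin t₂g² eg⁰: CFSE = -0.8 × 86 = -69 kJ/mol.
Tetrahedral e² t₂⁰ gives -1.2Δₜ = -1.2 × (4/9) × 86 = -46 kJ/mol.
OSPE = -69 − (-46) = -23 kJ/mol.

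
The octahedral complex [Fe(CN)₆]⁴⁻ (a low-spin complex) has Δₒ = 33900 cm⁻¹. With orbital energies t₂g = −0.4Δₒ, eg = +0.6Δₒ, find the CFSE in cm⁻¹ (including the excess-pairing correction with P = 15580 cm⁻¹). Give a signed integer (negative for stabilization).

-50200

Each CN⁻ contributes -1; 6 × (-1) = -6. With overall charge -4, Fe is in the +2 oxidation state.
Fe²⁺: group 8, so d-count = 8 − 2 = 6.
Configuration: t₂g⁶ eg⁰.
CFSE(orbital) = 6×(-0.4Δₒ) + 0×(0.6Δₒ) = -2.4Δₒ; with Δₒ = 33900 cm⁻¹ that is -81360 cm⁻¹.
High-spin d⁶ would be t₂g⁴ eg² with 1 pair; low-spin has 3, so 2 excess pairs cost +2P = +31160 cm⁻¹.
Net CFSE = -81360 + 31160 = -50200 cm⁻¹.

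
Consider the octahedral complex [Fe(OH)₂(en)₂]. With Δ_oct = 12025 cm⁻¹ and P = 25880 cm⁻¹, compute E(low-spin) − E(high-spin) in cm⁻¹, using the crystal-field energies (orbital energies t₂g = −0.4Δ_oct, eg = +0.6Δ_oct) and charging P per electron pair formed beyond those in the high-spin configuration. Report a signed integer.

27710

Ligand charges: 2×(-1) from OH⁻ and 2×(+0) from en sum to -2; with overall charge +0, Fe is +2.
Group 8 minus oxidation state +2 gives a d⁶ configuration for Fe²⁺.
In the high-spin limit (t₂g⁴ eg²) the orbital term is -0.4Δ_oct = -4810 cm⁻¹, with no excess pairing.
Low-spin t₂g⁶ eg⁰ gives -2.4Δ_oct = -28860 cm⁻¹, but forming 2 extra pairs costs 2P = 51760 cm⁻¹, so E(LS) = -28860 + 51760 = 22900 cm⁻¹.
The difference is 22900 − (-4810) = 27710 cm⁻¹, so high-spin lies lower.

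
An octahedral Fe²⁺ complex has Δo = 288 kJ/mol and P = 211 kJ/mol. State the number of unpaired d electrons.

Group 8 minus oxidation state +2 gives a d⁶ configuration for Fe²⁺.
Here Δo > P (288 > 211), so the low-spin state is favoured.
Configuration: t₂g⁶ eg⁰.
Unpaired electrons: 0.

0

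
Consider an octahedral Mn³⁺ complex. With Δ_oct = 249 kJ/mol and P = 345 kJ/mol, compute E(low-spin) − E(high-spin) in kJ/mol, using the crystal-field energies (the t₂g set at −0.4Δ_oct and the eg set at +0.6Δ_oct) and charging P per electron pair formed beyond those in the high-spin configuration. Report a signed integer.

Mn³⁺: group 7, so d-count = 7 − 3 = 4.
High-spin d⁴ fills as t₂g³ eg¹ with CFSE 3(−0.4) + 1(+0.6) = -0.6Δ_oct = -149 kJ/mol.
Low-spin t₂g⁴ eg⁰ gives -1.6Δ_oct = -398 kJ/mol, but forming 1 extra pair costs 1P = 345 kJ/mol, so E(LS) = -398 + 345 = -53 kJ/mol.
E(LS) − E(HS) = -53 − (-149) = 96 kJ/mol.

96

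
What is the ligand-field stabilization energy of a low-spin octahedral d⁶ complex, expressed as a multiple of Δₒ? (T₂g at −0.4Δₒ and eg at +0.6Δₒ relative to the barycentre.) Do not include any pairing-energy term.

Configuration: t₂g⁶ eg⁰.
CFSE = 6(-0.4Δₒ) + 0(0.6Δₒ) = -2.4Δₒ + 0.0Δₒ = -2.4Δₒ.

-2.4 Δₒ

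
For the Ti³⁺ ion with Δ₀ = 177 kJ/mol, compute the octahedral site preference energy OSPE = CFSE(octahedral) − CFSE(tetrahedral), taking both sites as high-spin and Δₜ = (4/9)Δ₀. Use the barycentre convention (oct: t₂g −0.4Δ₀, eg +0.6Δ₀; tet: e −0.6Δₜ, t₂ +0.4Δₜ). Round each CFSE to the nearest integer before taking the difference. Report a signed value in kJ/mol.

Ti³⁺: group 4, so d-count = 4 − 3 = 1.
Octahedral high-spin t2g^1 e_g^0: CFSE = -0.4 × 177 = -71 kJ/mol.
Tetrahedral: e^1 t2^0, CFSE = 1(−0.6) + 0(+0.4) = -0.6Δₜ = -0.6 × (4/9) × 177 = -47 kJ/mol.
Subtracting, OSPE = -71 − (-47) = -24 kJ/mol.

-24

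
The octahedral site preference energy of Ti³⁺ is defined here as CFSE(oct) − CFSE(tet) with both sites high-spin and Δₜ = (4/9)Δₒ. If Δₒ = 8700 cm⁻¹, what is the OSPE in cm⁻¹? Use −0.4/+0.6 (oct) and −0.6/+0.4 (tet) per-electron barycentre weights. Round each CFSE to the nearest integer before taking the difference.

Ti sits in group 4; removing 3 electrons leaves Ti³⁺ with 4 − 3 = 1 d electrons.
Octahedral (high-spin): t2g^1 e_g^0, CFSE = 1(−0.4) + 0(+0.6) = -0.4Δₒ = -0.4 × 8700 = -3480 cm⁻¹.
Tetrahedral e^1 t2^0 gives -0.6Δₜ = -0.6 × (4/9) × 8700 = -2320 cm⁻¹.
Subtracting, OSPE = -3480 − (-2320) = -1160 cm⁻¹.

-1160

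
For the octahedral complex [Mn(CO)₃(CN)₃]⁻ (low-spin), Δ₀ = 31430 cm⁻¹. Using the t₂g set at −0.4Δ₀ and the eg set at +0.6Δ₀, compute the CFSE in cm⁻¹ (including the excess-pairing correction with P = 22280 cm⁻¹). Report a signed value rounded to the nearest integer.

-18300

Ligand charges: 3×(+0) from CO and 3×(-1) from CN⁻ sum to -3; with overall charge -1, Mn is +2.
Group 7 minus oxidation state +2 gives a d⁵ configuration for Mn²⁺.
Electron filling gives t₂g⁵ eg⁰.
Orbital CFSE = 5(-0.4) + 0(0.6) = -2.0Δ₀ = -2.0 × 31430 = -62860 cm⁻¹.
High-spin d⁵ would be t₂g³ eg² with 0 pairs; low-spin has 2, so 2 excess pairs cost +2P = +44560 cm⁻¹.
Net CFSE = -62860 + 44560 = -18300 cm⁻¹.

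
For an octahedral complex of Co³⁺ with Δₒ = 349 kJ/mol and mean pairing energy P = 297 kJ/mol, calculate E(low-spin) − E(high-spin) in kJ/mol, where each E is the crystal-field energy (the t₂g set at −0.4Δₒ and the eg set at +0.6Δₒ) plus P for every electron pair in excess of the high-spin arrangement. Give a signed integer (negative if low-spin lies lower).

Co sits in group 9; removing 3 electrons leaves Co³⁺ with 9 − 3 = 6 d electrons.
High-spin d⁶ fills as t₂g⁴ eg² with CFSE 4(−0.4) + 2(+0.6) = -0.4Δₒ = -140 kJ/mol.
Low-spin t₂g⁶ eg⁰ gives -2.4Δₒ = -838 kJ/mol, but forming 2 extra pairs costs 2P = 594 kJ/mol, so E(LS) = -838 + 594 = -244 kJ/mol.
Thus E(LS) − E(HS) = -104 kJ/mol.

-104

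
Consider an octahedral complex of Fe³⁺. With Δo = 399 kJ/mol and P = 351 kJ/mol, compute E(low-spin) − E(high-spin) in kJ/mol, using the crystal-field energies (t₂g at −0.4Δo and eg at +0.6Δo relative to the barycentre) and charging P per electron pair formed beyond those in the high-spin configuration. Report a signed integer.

-96

Fe is in group 8, so Fe³⁺ is d⁵ (8 − 3 = 5).
High-spin: t₂g³ eg², CFSE = 0.0Δo = 0 kJ/mol.
Low-spin: t₂g⁵ eg⁰, orbital CFSE = -2.0Δo = -798 kJ/mol; plus 2 excess pairs × P = +702 kJ/mol; total -96 kJ/mol.
The difference is -96 − (0) = -96 kJ/mol, so low-spin lies lower.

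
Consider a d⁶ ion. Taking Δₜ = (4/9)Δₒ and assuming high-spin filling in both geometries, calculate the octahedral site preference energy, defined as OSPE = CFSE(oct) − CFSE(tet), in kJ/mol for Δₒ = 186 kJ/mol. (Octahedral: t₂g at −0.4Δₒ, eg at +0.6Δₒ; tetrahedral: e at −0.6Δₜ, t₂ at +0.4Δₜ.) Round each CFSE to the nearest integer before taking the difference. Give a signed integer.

In an octahedral site d⁶ (HS) is t₂g⁴ eg², giving CFSE(oct) = -0.4Δₒ = -74 kJ/mol.
Tetrahedral e³ t₂³ gives -0.6Δₜ = -0.6 × (4/9) × 186 = -50 kJ/mol.
Subtracting, OSPE = -74 − (-50) = -24 kJ/mol.

-24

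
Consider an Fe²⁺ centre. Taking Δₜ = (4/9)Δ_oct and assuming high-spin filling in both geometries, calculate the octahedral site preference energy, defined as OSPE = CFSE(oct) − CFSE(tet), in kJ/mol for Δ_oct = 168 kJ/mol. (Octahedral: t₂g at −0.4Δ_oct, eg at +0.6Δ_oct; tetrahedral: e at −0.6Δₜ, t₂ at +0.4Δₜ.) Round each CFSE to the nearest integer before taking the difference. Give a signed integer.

-22

Group 8 minus oxidation state +2 gives a d⁶ configuration for Fe²⁺.
In an octahedral site d⁶ (HS) is t₂g⁴ eg², giving CFSE(oct) = -0.4Δ_oct = -67 kJ/mol.
In a tetrahedral site the filling is e³ t₂³: CFSE(tet) = -0.6Δₜ = -0.6 × (4/9)(168) = -45 kJ/mol.
OSPE = -67 − (-45) = -22 kJ/mol.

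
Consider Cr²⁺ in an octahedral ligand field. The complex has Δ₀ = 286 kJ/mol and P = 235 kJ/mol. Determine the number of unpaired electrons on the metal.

Cr sits in group 6; removing 2 electrons leaves Cr²⁺ with 6 − 2 = 4 d electrons.
Δ₀ > P, so pairing is preferred: the ground state is low-spin.
Filling d⁴ accordingly: t₂g⁴ eg⁰.
Unpaired electrons: 2.

2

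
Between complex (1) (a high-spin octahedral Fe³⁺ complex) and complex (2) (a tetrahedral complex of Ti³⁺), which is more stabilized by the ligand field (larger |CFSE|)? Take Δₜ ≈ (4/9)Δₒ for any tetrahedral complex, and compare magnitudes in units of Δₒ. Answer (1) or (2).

(2)

(1): Group 8 minus oxidation state +3 gives a d⁵ configuration for Fe³⁺; t2g^3 e_g^2, CFSE = 0.0Δₒ.
(2): Group 4 minus oxidation state +3 gives a d¹ configuration for Ti³⁺; Tetrahedral splitting is small, so the complex is high-spin; e¹ t₂⁰, CFSE = -0.6Δₜ ≈ -0.27Δₒ.
So (2) has the larger |CFSE|.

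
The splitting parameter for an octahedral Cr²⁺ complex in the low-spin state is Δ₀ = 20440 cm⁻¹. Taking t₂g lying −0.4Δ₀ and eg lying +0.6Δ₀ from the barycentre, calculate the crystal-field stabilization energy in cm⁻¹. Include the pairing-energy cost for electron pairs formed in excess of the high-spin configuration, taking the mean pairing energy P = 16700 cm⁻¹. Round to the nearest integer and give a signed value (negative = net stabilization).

-16004

Cr is in group 6, so Cr²⁺ is d⁴ (6 − 2 = 4).
The d⁴ electrons fill as t₂g⁴ eg⁰.
Orbital CFSE = 4(-0.4) + 0(0.6) = -1.6Δ₀ = -1.6 × 20440 = -32704 cm⁻¹.
High-spin d⁴ would be t₂g³ eg¹ with 0 pairs; low-spin has 1, so 1 excess pair costs +1P = +16700 cm⁻¹.
Overall CFSE = -32704 + 16700 = -16004 cm⁻¹.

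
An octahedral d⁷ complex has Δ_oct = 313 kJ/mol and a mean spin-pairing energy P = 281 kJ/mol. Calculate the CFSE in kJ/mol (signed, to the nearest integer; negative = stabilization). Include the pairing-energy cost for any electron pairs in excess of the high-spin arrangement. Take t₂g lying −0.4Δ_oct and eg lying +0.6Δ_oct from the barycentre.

-282

Δ_oct > P, so pairing is preferred: the ground state is low-spin.
Configuration: t₂g⁶ eg¹.
Orbital CFSE = -1.8Δ_oct = -1.8 × 313 = -563 kJ/mol.
Excess pairs vs high-spin: 3 − 2 = 1; pairing cost = +281 kJ/mol.
Net CFSE = -563 + 281 = -282 kJ/mol.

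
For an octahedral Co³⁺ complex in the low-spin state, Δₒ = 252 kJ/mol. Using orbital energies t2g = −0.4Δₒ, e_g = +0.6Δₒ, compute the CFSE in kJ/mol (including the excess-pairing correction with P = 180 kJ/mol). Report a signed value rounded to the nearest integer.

-245

Co sits in group 9; removing 3 electrons leaves Co³⁺ with 9 − 3 = 6 d electrons.
Electron filling gives t2g^6 e_g^0.
CFSE(orbital) = 6×(-0.4Δₒ) + 0×(0.6Δₒ) = -2.4Δₒ; with Δₒ = 252 kJ/mol that is -605 kJ/mol.
Relative to high-spin t2g^4 e_g^2 (1 paired), the low-spin configuration has 2 additional pairs, contributing +2 × 180 = +360 kJ/mol.
Overall CFSE = -605 + 360 = -245 kJ/mol.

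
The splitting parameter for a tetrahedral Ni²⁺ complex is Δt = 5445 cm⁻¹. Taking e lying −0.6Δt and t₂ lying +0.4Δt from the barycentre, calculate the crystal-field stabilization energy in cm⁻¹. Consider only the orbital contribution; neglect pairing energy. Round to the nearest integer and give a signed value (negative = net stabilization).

Ni²⁺: group 10, so d-count = 10 − 2 = 8.
Tetrahedral splitting is small, so the complex is high-spin.
The d⁸ electrons fill as e⁴ t₂⁴.
The orbital stabilization is -0.8Δt = -0.8 × 5445 = -4356 cm⁻¹.

-4356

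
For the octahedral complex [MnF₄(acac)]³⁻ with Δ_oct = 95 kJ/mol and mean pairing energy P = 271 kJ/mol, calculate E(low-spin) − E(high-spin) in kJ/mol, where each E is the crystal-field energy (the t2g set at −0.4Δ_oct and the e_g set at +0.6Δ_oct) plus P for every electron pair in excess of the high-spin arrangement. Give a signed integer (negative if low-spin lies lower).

352

Ligand charges: 4×(-1) from F⁻ and 1×(-1) from acac⁻ sum to -5; with overall charge -3, Mn is +2.
Group 7 minus oxidation state +2 gives a d⁵ configuration for Mn²⁺.
High-spin: t2g^3 e_g^2, CFSE = 0.0Δ_oct = 0 kJ/mol.
Low-spin t2g^5 e_g^0 gives -2.0Δ_oct = -190 kJ/mol, but forming 2 extra pairs costs 2P = 542 kJ/mol, so E(LS) = -190 + 542 = 352 kJ/mol.
Thus E(LS) − E(HS) = 352 kJ/mol.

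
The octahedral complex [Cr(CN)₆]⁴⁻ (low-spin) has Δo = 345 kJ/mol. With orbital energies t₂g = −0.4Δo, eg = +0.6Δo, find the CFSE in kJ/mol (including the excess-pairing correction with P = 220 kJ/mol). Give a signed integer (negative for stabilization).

-332

Each CN⁻ contributes -1; 6 × (-1) = -6. With overall charge -4, Cr is in the +2 oxidation state.
Cr sits in group 6; removing 2 electrons leaves Cr²⁺ with 6 − 2 = 4 d electrons.
Configuration: t₂g⁴ eg⁰.
CFSE(orbital) = 4×(-0.4Δo) + 0×(0.6Δo) = -1.6Δo; with Δo = 345 kJ/mol that is -552 kJ/mol.
Pairing penalty: 1 pair vs 0 in the high-spin reference → 1 extra × P = 220 kJ/mol.
Combining: -552 + 220 = -332 kJ/mol.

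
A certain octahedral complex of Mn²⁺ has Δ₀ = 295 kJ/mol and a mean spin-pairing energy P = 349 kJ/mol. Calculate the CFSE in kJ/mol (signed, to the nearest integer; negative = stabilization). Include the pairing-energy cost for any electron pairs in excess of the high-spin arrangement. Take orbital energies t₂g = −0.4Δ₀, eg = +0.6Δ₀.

Mn sits in group 7; removing 2 electrons leaves Mn²⁺ with 7 − 2 = 5 d electrons.
With Δ₀ < P the complex is high-spin.
Configuration: t₂g³ eg².
Orbital CFSE = 0.0Δ₀ = 0.0 × 295 = 0 kJ/mol.
High-spin has no excess pairs, so no pairing correction applies.

0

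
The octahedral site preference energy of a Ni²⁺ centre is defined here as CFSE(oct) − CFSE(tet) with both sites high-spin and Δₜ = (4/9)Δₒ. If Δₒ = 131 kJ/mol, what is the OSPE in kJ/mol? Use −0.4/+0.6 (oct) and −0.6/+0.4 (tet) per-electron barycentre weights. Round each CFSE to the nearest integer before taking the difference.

-110

Ni sits in group 10; removing 2 electrons leaves Ni²⁺ with 10 − 2 = 8 d electrons.
Octahedral high-spin t₂g⁶ eg²: CFSE = -1.2 × 131 = -157 kJ/mol.
Tetrahedral e⁴ t₂⁴ gives -0.8Δₜ = -0.8 × (4/9) × 131 = -47 kJ/mol.
OSPE = CFSE(oct) − CFSE(tet) = -157 − (-47) = -110 kJ/mol.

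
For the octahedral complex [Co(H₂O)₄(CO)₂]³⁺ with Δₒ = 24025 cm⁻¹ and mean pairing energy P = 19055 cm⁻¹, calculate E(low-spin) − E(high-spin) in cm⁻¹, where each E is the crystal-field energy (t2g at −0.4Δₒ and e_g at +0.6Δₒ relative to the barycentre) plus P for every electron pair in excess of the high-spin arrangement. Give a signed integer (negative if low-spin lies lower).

Ligand charges: 4×(+0) from H₂O and 2×(+0) from CO sum to +0; with overall charge +3, Co is +3.
Co sits in group 9; removing 3 electrons leaves Co³⁺ with 9 − 3 = 6 d electrons.
In the high-spin limit (t2g^4 e_g^2) the orbital term is -0.4Δₒ = -9610 cm⁻¹, with no excess pairing.
Low-spin t2g^6 e_g^0 gives -2.4Δₒ = -57660 cm⁻¹, but forming 2 extra pairs costs 2P = 38110 cm⁻¹, so E(LS) = -57660 + 38110 = -19550 cm⁻¹.
E(LS) − E(HS) = -19550 − (-9610) = -9940 cm⁻¹.

-9940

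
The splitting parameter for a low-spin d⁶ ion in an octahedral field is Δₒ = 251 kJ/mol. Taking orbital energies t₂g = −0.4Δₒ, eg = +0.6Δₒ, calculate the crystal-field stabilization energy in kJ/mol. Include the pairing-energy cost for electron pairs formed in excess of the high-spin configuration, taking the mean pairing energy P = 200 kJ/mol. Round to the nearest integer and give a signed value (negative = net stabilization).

The d⁶ electrons fill as t₂g⁶ eg⁰.
Orbital CFSE = 6(-0.4) + 0(0.6) = -2.4Δₒ = -2.4 × 251 = -602 kJ/mol.
Pairing penalty: 3 pairs vs 1 in the high-spin reference → 2 extra × P = 400 kJ/mol.
Overall CFSE = -602 + 400 = -202 kJ/mol.

-202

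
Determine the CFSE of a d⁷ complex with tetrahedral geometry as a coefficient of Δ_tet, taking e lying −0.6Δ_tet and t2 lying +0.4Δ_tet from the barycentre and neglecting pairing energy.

Tetrahedral fields are weak (Δₜ ≈ 4/9 Δₒ), so electrons fill high-spin.
Configuration: e^4 t2^3.
CFSE = 4(-0.6Δ_tet) + 3(0.4Δ_tet) = -2.4Δ_tet + 1.2Δ_tet = -1.2Δ_tet.

-1.2 Δ_tet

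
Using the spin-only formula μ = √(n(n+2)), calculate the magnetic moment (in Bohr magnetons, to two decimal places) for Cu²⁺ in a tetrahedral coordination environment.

1.73 Bohr magnetons

Cu²⁺: group 11, so d-count = 11 − 2 = 9.
Tetrahedral fields are weak (Δₜ ≈ 4/9 Δₒ), so electrons fill high-spin.
Configuration: e⁴ t₂⁵ → 1 unpaired electron.
μ(spin-only) = √[1(1+2)] = √3 ≈ 1.73 Bohr magnetons.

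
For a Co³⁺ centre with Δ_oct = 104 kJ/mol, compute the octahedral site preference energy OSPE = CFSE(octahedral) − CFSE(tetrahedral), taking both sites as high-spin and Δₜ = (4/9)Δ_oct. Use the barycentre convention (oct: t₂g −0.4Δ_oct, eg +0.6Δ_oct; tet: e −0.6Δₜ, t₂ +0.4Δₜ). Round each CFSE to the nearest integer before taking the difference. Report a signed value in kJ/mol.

Co sits in group 9; removing 3 electrons leaves Co³⁺ with 9 − 3 = 6 d electrons.
Octahedral high-spin t2g^4 e_g^2: CFSE = -0.4 × 104 = -42 kJ/mol.
Tetrahedral: e^3 t2^3, CFSE = 3(−0.6) + 3(+0.4) = -0.6Δₜ = -0.6 × (4/9) × 104 = -28 kJ/mol.
OSPE = -42 − (-28) = -14 kJ/mol.

-14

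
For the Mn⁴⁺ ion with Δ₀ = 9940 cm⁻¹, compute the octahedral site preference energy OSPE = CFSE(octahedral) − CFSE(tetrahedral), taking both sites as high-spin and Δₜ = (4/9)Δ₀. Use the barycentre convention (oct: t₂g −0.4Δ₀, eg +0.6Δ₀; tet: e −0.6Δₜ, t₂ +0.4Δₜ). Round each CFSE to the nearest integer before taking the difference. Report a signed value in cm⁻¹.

Mn⁴⁺: group 7, so d-count = 7 − 4 = 3.
Octahedral high-spin t₂g³ eg⁰: CFSE = -1.2 × 9940 = -11928 cm⁻¹.
Tetrahedral: e² t₂¹, CFSE = 2(−0.6) + 1(+0.4) = -0.8Δₜ = -0.8 × (4/9) × 9940 = -3534 cm⁻¹.
OSPE = -11928 − (-3534) = -8394 cm⁻¹.

-8394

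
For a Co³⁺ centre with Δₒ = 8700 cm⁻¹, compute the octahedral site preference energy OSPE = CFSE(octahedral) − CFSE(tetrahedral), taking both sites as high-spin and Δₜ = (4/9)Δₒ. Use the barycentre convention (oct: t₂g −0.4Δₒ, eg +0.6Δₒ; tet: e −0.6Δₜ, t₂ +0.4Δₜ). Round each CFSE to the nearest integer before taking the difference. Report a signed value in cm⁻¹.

Co sits in group 9; removing 3 electrons leaves Co³⁺ with 9 − 3 = 6 d electrons.
Octahedral high-spin t₂g⁴ eg²: CFSE = -0.4 × 8700 = -3480 cm⁻¹.
In a tetrahedral site the filling is e³ t₂³: CFSE(tet) = -0.6Δₜ = -0.6 × (4/9)(8700) = -2320 cm⁻¹.
Subtracting, OSPE = -3480 − (-2320) = -1160 cm⁻¹.

-1160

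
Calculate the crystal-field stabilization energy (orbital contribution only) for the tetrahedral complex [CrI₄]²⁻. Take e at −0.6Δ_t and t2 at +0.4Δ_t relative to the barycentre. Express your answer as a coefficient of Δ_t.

Each I⁻ contributes -1; 4 × (-1) = -4. With overall charge -2, Cr is in the +2 oxidation state.
Cr sits in group 6; removing 2 electrons leaves Cr²⁺ with 6 − 2 = 4 d electrons.
Tetrahedral splitting is small, so the complex is high-spin.
Configuration: e^2 t2^2.
CFSE = 2(-0.6Δ_t) + 2(0.4Δ_t) = -1.2Δ_t + 0.8Δ_t = -0.4Δ_t.

-0.4 Δ_t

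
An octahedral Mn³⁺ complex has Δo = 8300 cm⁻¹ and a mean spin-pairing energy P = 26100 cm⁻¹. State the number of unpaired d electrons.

4

Mn³⁺: group 7, so d-count = 7 − 3 = 4.
Since Δo = 8300 cm⁻¹ < P = 26100 cm⁻¹, the complex adopts the high-spin configuration.
Configuration: t2g^3 e_g^1.
Unpaired electrons: 4.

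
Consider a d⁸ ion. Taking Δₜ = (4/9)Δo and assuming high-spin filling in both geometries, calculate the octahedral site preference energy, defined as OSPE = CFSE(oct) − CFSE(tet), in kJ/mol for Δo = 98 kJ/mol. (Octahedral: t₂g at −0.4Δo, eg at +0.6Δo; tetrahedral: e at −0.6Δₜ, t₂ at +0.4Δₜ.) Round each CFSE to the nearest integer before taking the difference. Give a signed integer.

Octahedral (high-spin): t2g^6 e_g^2, CFSE = 6(−0.4) + 2(+0.6) = -1.2Δo = -1.2 × 98 = -118 kJ/mol.
Tetrahedral e^4 t2^4 gives -0.8Δₜ = -0.8 × (4/9) × 98 = -35 kJ/mol.
Subtracting, OSPE = -118 − (-35) = -83 kJ/mol.

-83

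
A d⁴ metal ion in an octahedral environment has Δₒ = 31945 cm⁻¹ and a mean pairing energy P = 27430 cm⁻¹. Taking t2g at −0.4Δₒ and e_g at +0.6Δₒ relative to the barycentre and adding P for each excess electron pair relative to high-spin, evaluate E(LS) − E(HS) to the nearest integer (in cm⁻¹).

High-spin d⁴ fills as t2g^3 e_g^1 with CFSE 3(−0.4) + 1(+0.6) = -0.6Δₒ = -19167 cm⁻¹.
For low-spin the configuration is t2g^4 e_g^0: orbital energy -1.6 × 31945 = -51112 cm⁻¹, and 1 additional pair relative to high-spin adds 27430 cm⁻¹, giving -23682 cm⁻¹.
E(LS) − E(HS) = -23682 − (-19167) = -4515 cm⁻¹.

-4515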